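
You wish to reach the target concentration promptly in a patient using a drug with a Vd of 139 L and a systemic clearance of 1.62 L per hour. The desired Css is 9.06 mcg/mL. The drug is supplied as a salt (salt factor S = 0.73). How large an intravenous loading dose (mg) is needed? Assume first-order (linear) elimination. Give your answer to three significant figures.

1730 mg

LD = Vd × C / S = 139.0 × 9.060 / 0.73 = 1725 mg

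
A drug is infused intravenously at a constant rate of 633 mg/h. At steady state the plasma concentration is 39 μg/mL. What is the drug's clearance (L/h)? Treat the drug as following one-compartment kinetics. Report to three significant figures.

At steady state, infusion rate = CL × Css, so CL = rate / Css.
CL = 633 / 39 = 16.23 L/h

16.2 L/h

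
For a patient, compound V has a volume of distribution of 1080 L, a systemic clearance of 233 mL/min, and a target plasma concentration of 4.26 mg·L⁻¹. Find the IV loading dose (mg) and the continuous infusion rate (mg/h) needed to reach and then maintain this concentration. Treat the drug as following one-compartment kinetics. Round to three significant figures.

(a) 4600 mg; (b) 59.6 mg/h

Loading dose = Vd × C = 1080 × 4.26 = 4601 mg
CL = 233 mL/min × 60/1000 = 13.98 L/h
Maintenance: replace elimination → rate = CL × Css = 13.98 × 4.26 = 59.55 mg/h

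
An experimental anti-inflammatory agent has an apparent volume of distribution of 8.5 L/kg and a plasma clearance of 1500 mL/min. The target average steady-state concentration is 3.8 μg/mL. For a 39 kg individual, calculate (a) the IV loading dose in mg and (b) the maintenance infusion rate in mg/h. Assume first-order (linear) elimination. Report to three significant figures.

Vd = 8.5 L/kg × 39 kg = 331.5 L
Loading dose = Vd × C = 331.5 × 3.8 = 1260 mg
Convert clearance: 1500 mL/min × 60 min/h ÷ 1000 mL/L = 90.00 L/h
Infusion rate = 90.00 L/h × 3.8 mg/L = 342.0 mg/h

(a) 1260 mg; (b) 342 mg/h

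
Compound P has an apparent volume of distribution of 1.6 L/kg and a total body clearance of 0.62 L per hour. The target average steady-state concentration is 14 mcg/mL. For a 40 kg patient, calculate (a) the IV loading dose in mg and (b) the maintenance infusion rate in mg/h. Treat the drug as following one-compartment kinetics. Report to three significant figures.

(a) 896 mg; (b) 8.68 mg/h

Vd(total) = 40 kg × 1.6 L/kg = 64.00 L
Loading dose = Vd × C = 64.00 × 14 = 896.0 mg
Maintenance infusion rate = CL × Css = 0.6200 × 14 = 8.680 mg/h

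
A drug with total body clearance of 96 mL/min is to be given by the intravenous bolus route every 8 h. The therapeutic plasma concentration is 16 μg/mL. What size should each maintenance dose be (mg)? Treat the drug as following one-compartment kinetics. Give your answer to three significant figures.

737 mg

CL = 96 mL/min × 60/1000 = 5.760 L/h
At steady state, dose per interval replaces the amount cleared in that interval: D/τ = CL·Css.
D = CL × Css × τ = 5.760 × 16 × 8 = 737.3 mg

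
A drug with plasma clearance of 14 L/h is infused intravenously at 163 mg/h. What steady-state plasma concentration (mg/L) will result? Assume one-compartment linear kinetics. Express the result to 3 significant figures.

11.6 mg/L

Css = rate / CL = 163 / 14.00 = 11.64 mg/L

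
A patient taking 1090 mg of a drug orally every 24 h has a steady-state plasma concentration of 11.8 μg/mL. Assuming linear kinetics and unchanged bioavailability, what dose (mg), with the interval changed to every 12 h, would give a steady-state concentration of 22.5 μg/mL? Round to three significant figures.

For first-order elimination, Css ∝ F·D/(CL·τ); F and CL are unchanged, so Css ∝ D/τ.
D₂ = D₁ × (Css,target / Css,current) × (τ₂/τ₁) = 1090 × (22.5/11.8) × (12/24) = 1039 mg

1040 mg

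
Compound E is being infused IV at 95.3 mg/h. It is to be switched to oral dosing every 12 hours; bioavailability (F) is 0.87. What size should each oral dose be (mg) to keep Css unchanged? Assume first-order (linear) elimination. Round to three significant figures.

To maintain the same Css, the systemic dosing rate must be unchanged: F·D/τ = infusion rate.
D = rate × τ / F = 95.3 × 12 / 0.87 = 1314 mg

1310 mg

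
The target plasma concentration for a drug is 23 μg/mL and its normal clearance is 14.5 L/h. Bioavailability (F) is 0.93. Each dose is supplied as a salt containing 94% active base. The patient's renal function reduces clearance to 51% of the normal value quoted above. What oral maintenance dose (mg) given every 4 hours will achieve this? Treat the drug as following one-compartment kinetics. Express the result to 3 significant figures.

Patient clearance = 0.51 × 14.50 = 7.395 L/h
D = CL × Css × τ / F / S = 7.395 × 23 × 4 / 0.93 / 0.94 = 778.2 mg

778 mg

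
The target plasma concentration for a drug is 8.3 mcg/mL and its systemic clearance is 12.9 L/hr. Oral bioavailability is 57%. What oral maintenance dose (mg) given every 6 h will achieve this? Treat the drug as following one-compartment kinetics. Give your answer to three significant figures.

At steady state, dose per interval replaces the amount cleared in that interval: F·D/τ = CL·Css.
D = CL × Css × τ / F = 12.90 × 8.3 × 6 / 0.57 = 1127 mg

1130 mg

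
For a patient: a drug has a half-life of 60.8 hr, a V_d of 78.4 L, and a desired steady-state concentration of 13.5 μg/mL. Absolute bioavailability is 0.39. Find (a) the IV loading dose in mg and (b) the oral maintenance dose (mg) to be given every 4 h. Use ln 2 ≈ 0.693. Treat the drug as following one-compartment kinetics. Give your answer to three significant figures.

LD = Vd × C = 78.40 × 13.5 = 1058 mg
CL = 0.693 × Vd / t½ = 0.693 × 78.40 / 60.8 = 0.8936 L/h
D = CL × Css × τ / F = 0.8936 × 13.5 × 4 / 0.39 = 123.7 mg

(a) 1060 mg; (b) 124 mg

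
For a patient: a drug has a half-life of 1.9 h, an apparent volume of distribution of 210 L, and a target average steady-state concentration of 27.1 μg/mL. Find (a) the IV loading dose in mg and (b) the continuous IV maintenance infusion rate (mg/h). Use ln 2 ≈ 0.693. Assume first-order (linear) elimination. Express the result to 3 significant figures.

LD = Vd × C = 210.0 × 27.1 = 5691 mg
CL = 0.693 × Vd / t½ = 0.693 × 210.0 / 1.9 = 76.59 L/h
Infusion rate = CL × Css = 76.59 × 27.1 = 2076 mg/h

(a) 5690 mg; (b) 2080 mg/h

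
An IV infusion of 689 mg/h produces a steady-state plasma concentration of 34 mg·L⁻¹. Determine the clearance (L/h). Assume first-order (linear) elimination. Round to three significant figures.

20.3 L/h

At steady state, infusion rate = CL × Css, so CL = rate / Css.
CL = 689 / 34 = 20.26 L/h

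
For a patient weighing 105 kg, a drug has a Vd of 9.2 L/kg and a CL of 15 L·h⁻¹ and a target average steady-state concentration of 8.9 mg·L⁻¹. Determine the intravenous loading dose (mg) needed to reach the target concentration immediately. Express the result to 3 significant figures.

8600 mg

Vd = 9.2 L/kg × 105 kg = 966.0 L
LD = Vd × C = 966.0 × 8.900 = 8597 mg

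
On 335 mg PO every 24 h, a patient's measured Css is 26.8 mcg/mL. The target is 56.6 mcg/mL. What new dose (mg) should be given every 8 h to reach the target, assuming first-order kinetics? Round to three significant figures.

236 mg

For first-order elimination, Css ∝ F·D/(CL·τ); F and CL are unchanged, so Css ∝ D/τ.
D₂ = D₁ × (Css,target / Css,current) × (τ₂/τ₁) = 335 × (56.6/26.8) × (8/24) = 235.8 mg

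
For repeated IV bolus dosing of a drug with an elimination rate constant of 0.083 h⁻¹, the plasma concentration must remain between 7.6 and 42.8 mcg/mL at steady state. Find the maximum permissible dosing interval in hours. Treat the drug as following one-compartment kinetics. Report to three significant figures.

Between IV bolus doses, concentration decays as C = C₀·e^(−kτ), so C_peak/C_trough = e^(kτ).
τ_max = ln(C_peak/C_trough) / k = ln(42.8/7.6) / 0.08300 = 1.728 / 0.08300 = 20.82 h

20.8 h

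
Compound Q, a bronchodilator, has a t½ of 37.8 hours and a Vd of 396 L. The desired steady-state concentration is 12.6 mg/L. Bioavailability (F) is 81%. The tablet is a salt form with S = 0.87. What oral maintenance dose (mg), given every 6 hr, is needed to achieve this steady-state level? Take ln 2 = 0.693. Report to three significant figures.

CL = 0.693 × Vd / t½ = 0.693 × 396.0 / 37.8 = 7.260 L/h
D = CL × Css × τ / F / S = 7.260 × 12.6 × 6 / 0.81 / 0.87 = 778.9 mg

779 mg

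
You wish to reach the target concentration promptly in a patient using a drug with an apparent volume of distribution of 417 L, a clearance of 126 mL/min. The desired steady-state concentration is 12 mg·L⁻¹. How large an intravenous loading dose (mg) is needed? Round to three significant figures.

LD = Vd × C = 417.0 × 12.00 = 5004 mg

5000 mg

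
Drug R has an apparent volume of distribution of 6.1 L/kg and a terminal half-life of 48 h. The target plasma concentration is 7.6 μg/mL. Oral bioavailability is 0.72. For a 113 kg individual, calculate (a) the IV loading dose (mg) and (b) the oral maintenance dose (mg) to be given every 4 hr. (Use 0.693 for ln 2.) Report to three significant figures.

Vd(total) = 113 kg × 6.1 L/kg = 689.3 L
LD = Vd × C = 689.3 × 7.6 = 5239 mg
CL = 0.693 × Vd / t½ = 0.693 × 689.3 / 48 = 9.952 L/h
D = CL × Css × τ / F = 9.952 × 7.6 × 4 / 0.72 = 420.2 mg

(a) 5240 mg; (b) 420 mg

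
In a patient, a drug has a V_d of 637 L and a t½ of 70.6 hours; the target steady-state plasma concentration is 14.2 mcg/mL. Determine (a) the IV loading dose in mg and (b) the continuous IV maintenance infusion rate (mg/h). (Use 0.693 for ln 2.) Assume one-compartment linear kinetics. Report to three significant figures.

(a) 9050 mg; (b) 88.8 mg/h

LD = Vd × C = 637.0 × 14.2 = 9045 mg
CL = 0.693 × Vd / t½ = 0.693 × 637.0 / 70.6 = 6.253 L/h
Infusion rate = CL × Css = 6.253 × 14.2 = 88.79 mg/h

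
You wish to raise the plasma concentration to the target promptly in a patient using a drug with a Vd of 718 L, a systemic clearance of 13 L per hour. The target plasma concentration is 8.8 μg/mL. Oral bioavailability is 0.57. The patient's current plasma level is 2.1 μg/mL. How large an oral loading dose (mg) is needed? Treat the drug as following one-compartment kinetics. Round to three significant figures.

Loading dose depends on Vd (not clearance): it fills the distribution volume.
Concentration deficit ΔC = 8.8 − 2.1 = 6.700 mg/L
LD = Vd × ΔC / F = 718.0 × 6.700 / 0.57 = 8440 mg

8440 mg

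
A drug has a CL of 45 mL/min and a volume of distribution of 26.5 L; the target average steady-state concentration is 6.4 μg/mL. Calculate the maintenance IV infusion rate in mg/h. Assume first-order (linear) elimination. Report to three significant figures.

17.3 mg/h

CL = 45 mL/min × 60/1000 = 2.700 L/h
Vd does not affect the maintenance rate; only clearance governs steady-state input.
Rate = CL × Css = 2.700 × 6.4 = 17.28 mg/h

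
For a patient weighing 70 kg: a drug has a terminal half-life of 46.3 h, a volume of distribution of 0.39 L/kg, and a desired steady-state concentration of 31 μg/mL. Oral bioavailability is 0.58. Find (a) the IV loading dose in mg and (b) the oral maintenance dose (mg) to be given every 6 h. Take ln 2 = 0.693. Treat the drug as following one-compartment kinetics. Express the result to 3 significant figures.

(a) 846 mg; (b) 131 mg

Total Vd = 0.39 × 70 = 27.30 L
LD = Vd × C = 27.30 × 31 = 846.3 mg
CL = 0.693 × Vd / t½ = 0.693 × 27.30 / 46.3 = 0.4086 L/h
D = CL × Css × τ / F = 0.4086 × 31 × 6 / 0.58 = 131.0 mg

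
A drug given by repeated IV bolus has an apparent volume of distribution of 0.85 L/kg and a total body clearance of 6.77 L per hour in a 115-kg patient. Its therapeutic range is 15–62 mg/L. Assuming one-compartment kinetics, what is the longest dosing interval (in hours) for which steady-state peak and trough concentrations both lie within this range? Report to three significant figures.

Total Vd = 0.85 × 115 = 97.75 L
k = CL / Vd = 6.770 / 97.75 = 0.06926 h⁻¹
Between IV bolus doses, concentration decays as C = C₀·e^(−kτ), so C_peak/C_trough = e^(kτ).
τ_max = ln(C_peak/C_trough) / k = ln(62/15) / 0.06926 = 1.419 / 0.06926 = 20.49 h

20.5 h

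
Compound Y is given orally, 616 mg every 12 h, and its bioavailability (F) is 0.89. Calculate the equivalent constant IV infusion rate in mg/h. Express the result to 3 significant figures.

45.7 mg/h

Equivalent systemic input: infusion rate = F·D/τ.
Rate = 0.89 × 616 / 12 = 45.69 mg/h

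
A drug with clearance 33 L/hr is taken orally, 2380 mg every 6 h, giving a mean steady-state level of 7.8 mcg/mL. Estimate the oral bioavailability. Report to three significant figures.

F·D/τ = CL·Css at steady state → F = CL·Css·τ / D.
F = 33 × 7.8 × 6 / 2380 = 0.649

0.649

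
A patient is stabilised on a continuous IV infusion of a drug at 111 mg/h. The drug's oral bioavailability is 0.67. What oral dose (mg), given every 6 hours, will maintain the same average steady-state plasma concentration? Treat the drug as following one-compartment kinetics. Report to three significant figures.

To maintain the same Css, the systemic dosing rate must be unchanged: F·D/τ = infusion rate.
D = rate × τ / F = 111 × 6 / 0.67 = 994.0 mg

994 mg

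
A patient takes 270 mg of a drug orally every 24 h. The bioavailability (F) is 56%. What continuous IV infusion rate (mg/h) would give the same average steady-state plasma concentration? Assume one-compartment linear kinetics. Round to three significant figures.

Equivalent systemic input: infusion rate = F·D/τ.
Rate = 0.56 × 270 / 24 = 6.300 mg/h

6.30 mg/h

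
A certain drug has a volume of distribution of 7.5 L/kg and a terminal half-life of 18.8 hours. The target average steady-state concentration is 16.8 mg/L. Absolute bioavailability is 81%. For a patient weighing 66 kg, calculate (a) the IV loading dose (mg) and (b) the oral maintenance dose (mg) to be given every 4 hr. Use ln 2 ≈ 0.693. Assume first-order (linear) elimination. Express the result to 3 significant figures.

Total Vd = 7.5 × 66 = 495.0 L
LD = Vd × C = 495.0 × 16.8 = 8316 mg
CL = 0.693 × Vd / t½ = 0.693 × 495.0 / 18.8 = 18.25 L/h
D = CL × Css × τ / F = 18.25 × 16.8 × 4 / 0.81 = 1514 mg

(a) 8320 mg; (b) 1510 mg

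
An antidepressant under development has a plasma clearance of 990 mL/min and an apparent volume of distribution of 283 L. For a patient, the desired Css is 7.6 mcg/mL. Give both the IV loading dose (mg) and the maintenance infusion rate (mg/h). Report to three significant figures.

Loading: fill Vd to C_target → 283.0 L × 7.6 mg/L = 2151 mg
CL = 990 mL/min × 60/1000 = 59.40 L/h
Infusion rate = 59.40 L/h × 7.6 mg/L = 451.4 mg/h

(a) 2150 mg; (b) 451 mg/h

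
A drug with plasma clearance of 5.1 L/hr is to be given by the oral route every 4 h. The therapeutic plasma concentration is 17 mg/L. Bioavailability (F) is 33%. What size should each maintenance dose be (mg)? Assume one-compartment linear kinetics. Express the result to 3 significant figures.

At steady state, dose per interval replaces the amount cleared in that interval: F·D/τ = CL·Css.
D = CL × Css × τ / F = 5.100 × 17 × 4 / 0.33 = 1051 mg

1050 mg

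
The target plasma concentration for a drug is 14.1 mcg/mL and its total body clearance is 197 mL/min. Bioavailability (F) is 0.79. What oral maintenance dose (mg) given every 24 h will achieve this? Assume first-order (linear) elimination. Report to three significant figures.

Convert clearance: 197 mL/min × 60 min/h ÷ 1000 mL/L = 11.82 L/h
D = CL × Css × τ / F = 11.82 × 14.1 × 24 / 0.79 = 5063 mg

5060 mg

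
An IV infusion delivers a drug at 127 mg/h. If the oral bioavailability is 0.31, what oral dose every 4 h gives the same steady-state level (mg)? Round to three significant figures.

To maintain the same Css, the systemic dosing rate must be unchanged: F·D/τ = infusion rate.
D = rate × τ / F = 127 × 4 / 0.31 = 1639 mg

1640 mg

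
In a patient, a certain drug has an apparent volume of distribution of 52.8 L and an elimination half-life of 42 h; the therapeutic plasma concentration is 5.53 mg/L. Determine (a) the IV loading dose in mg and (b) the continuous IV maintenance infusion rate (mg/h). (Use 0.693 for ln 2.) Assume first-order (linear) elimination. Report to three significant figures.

(a) 292 mg; (b) 4.82 mg/h

LD = Vd × C = 52.80 × 5.53 = 292.0 mg
CL = 0.693 × Vd / t½ = 0.693 × 52.80 / 42 = 0.8712 L/h
Infusion rate = CL × Css = 0.8712 × 5.53 = 4.818 mg/h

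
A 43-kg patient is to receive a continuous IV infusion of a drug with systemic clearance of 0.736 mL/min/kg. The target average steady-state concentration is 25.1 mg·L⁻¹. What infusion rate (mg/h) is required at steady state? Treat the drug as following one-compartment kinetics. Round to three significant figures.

CL = 0.736 mL/min/kg × 43 kg = 31.65 mL/min = 31.65 × 60/1000 = 1.899 L/h
At steady state, infusion rate equals elimination rate: rate in = CL × Css.
Rate = CL × Css = 1.899 × 25.1 = 47.66 mg/h

47.7 mg/h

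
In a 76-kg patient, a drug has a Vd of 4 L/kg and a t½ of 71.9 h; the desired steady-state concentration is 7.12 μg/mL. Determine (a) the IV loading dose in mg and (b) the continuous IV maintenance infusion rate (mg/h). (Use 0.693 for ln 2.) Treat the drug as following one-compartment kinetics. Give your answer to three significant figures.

Vd(total) = 76 kg × 4 L/kg = 304.0 L
LD = Vd × C = 304.0 × 7.12 = 2164 mg
CL = 0.693 × Vd / t½ = 0.693 × 304.0 / 71.9 = 2.930 L/h
Infusion rate = CL × Css = 2.930 × 7.12 = 20.86 mg/h

(a) 2160 mg; (b) 20.9 mg/h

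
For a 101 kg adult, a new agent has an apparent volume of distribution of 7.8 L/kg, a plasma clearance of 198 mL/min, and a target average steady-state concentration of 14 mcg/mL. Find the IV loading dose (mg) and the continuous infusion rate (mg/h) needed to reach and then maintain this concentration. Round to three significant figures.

(a) 11000 mg; (b) 166 mg/h

Total Vd = 7.8 × 101 = 787.8 L
Loading: fill Vd to C_target → 787.8 L × 14 mg/L = 11030 mg
Convert clearance: 198 mL/min × 60 min/h ÷ 1000 mL/L = 11.88 L/h
Maintenance infusion rate = CL × Css = 11.88 × 14 = 166.3 mg/h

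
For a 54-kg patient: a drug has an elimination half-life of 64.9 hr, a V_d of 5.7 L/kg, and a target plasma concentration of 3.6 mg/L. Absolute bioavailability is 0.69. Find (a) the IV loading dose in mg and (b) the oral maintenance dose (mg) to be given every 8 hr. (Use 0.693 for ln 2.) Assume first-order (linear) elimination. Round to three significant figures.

Vd(total) = 54 kg × 5.7 L/kg = 307.8 L
LD = Vd × C = 307.8 × 3.6 = 1108 mg
CL = 0.693 × Vd / t½ = 0.693 × 307.8 / 64.9 = 3.287 L/h
D = CL × Css × τ / F = 3.287 × 3.6 × 8 / 0.69 = 137.2 mg

(a) 1110 mg; (b) 137 mg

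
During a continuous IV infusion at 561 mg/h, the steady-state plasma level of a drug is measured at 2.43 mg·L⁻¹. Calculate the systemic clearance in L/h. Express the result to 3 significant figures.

At steady state, infusion rate = CL × Css, so CL = rate / Css.
CL = 561 / 2.43 = 230.9 L/h

231 L/h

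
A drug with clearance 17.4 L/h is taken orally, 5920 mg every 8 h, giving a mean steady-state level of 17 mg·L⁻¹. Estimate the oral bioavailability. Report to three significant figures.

0.400

F·D/τ = CL·Css at steady state → F = CL·Css·τ / D.
F = 17.4 × 17 × 8 / 5920 = 0.400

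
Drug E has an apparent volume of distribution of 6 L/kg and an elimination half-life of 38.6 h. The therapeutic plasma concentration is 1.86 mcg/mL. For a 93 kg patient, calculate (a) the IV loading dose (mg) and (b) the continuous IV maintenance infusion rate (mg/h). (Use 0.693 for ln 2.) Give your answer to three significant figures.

(a) 1040 mg; (b) 18.6 mg/h

Vd(total) = 93 kg × 6 L/kg = 558.0 L
LD = Vd × C = 558.0 × 1.86 = 1038 mg
CL = 0.693 × Vd / t½ = 0.693 × 558.0 / 38.6 = 10.02 L/h
Infusion rate = CL × Css = 10.02 × 1.86 = 18.64 mg/h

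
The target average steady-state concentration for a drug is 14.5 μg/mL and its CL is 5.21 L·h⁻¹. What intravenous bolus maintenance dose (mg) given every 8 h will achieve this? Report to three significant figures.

604 mg

D = CL × Css × τ = 5.210 × 14.5 × 8 = 604.4 mg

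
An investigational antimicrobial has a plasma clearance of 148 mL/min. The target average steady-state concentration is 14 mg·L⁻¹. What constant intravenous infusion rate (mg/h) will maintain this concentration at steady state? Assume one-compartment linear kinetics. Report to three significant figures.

124 mg/h

CL = 148 mL/min = 148 × 0.06 = 8.880 L/h
Infusion rate = CL · Css = 8.880 L/h × 14 mg/L = 124.3 mg/h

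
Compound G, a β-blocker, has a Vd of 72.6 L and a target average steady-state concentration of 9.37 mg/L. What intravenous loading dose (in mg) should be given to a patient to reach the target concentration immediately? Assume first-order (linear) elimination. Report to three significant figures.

LD = Vd × C = 72.60 × 9.370 = 680.3 mg

680 mg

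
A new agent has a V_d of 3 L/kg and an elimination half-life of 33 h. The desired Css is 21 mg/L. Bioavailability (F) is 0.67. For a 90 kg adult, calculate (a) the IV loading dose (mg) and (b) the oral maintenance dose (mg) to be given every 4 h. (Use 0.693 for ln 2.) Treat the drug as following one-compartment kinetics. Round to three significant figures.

Vd(total) = 90 kg × 3 L/kg = 270.0 L
LD = Vd × C = 270.0 × 21 = 5670 mg
CL = 0.693 × Vd / t½ = 0.693 × 270.0 / 33 = 5.670 L/h
D = CL × Css × τ / F = 5.670 × 21 × 4 / 0.67 = 710.9 mg

(a) 5670 mg; (b) 711 mg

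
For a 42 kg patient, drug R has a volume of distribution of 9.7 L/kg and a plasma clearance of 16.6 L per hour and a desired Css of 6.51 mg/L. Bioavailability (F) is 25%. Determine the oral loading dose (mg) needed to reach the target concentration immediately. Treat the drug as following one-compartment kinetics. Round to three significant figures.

10600 mg

Vd = 9.7 L/kg × 42 kg = 407.4 L
The loading dose fills Vd to the target concentration; clearance is irrelevant here.
LD = Vd × C / F = 407.4 × 6.510 / 0.25 = 10610 mg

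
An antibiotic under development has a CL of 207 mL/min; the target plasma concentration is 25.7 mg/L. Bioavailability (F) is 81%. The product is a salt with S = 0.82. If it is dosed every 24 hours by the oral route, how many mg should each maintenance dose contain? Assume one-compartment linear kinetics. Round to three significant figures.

Convert clearance: 207 mL/min × 60 min/h ÷ 1000 mL/L = 12.42 L/h
At steady state, dose per interval replaces the amount cleared in that interval: F·S·D/τ = CL·Css.
D = CL × Css × τ / F / S = 12.42 × 25.7 × 24 / 0.81 / 0.82 = 11530 mg

11500 mg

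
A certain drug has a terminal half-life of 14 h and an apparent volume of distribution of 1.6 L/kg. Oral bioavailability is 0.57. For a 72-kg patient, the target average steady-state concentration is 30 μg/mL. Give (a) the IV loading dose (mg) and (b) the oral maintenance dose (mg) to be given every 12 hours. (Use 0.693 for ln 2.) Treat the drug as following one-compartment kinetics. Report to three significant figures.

Total Vd = 1.6 × 72 = 115.2 L
LD = Vd × C = 115.2 × 30 = 3456 mg
CL = 0.693 × Vd / t½ = 0.693 × 115.2 / 14 = 5.702 L/h
D = CL × Css × τ / F = 5.702 × 30 × 12 / 0.57 = 3601 mg

(a) 3460 mg; (b) 3600 mg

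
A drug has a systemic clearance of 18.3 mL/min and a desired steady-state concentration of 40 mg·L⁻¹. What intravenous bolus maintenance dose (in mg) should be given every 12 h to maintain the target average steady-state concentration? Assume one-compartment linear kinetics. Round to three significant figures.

CL = 18.3 mL/min = 18.3 × 0.06 = 1.098 L/h
D = CL × Css × τ = 1.098 × 40 × 12 = 527.0 mg

527 mg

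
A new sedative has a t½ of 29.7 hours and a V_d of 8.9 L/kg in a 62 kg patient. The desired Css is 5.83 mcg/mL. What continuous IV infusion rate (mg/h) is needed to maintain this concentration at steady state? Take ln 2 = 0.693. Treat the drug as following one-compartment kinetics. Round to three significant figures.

75.1 mg/h

Vd = 8.9 L/kg × 62 kg = 551.8 L
CL = ln 2 · Vd / t½ = 0.693 × 551.8 / 29.7 = 12.88 L/h
Infusion rate = CL × Css = 12.88 × 5.83 = 75.09 mg/h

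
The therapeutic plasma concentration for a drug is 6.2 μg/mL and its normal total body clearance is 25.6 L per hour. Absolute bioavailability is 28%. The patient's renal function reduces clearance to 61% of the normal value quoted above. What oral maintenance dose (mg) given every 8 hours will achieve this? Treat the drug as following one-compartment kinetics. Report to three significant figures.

2770 mg

Patient clearance = 0.61 × 25.60 = 15.62 L/h
D = CL × Css × τ / F = 15.62 × 6.2 × 8 / 0.28 = 2767 mg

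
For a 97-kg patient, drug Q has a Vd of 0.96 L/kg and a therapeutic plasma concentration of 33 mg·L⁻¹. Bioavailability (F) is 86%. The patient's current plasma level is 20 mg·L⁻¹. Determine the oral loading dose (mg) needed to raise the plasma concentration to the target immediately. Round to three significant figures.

Vd(total) = 97 kg × 0.96 L/kg = 93.12 L
The loading dose fills Vd to the target concentration.
Concentration deficit ΔC = 33 − 20 = 13.00 mg/L
LD = Vd × ΔC / F = 93.12 × 13.00 / 0.86 = 1408 mg

1410 mg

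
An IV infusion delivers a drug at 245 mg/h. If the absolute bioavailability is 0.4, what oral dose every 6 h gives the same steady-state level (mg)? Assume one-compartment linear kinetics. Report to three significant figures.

3680 mg

To maintain the same Css, the systemic dosing rate must be unchanged: F·D/τ = infusion rate.
D = rate × τ / F = 245 × 6 / 0.4 = 3675 mg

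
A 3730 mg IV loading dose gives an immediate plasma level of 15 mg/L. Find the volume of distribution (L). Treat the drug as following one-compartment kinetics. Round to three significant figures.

Immediately after an IV bolus, C₀ = Dose / Vd, so Vd = Dose / C₀.
Vd = 3730 / 15 = 248.7 L

249 L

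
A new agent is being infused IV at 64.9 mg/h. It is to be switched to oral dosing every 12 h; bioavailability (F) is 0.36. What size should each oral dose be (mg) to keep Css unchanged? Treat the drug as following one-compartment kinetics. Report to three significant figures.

To maintain the same Css, the systemic dosing rate must be unchanged: F·D/τ = infusion rate.
D = rate × τ / F = 64.9 × 12 / 0.36 = 2163 mg

2160 mg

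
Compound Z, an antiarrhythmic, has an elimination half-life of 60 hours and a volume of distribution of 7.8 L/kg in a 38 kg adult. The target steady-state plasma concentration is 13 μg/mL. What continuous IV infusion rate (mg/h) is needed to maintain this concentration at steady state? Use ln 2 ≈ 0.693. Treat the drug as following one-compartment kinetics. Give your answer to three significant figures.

Vd(total) = 38 kg × 7.8 L/kg = 296.4 L
k = 0.693/60 = 0.01155 h⁻¹, so CL = k·Vd = 0.01155 × 296.4 = 3.423 L/h
Infusion rate = CL × Css = 3.423 × 13 = 44.50 mg/h

44.5 mg/h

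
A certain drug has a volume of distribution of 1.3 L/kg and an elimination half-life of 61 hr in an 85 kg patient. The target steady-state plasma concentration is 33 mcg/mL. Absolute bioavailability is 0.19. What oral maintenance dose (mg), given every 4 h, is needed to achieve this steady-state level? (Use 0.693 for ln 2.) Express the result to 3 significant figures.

Vd(total) = 85 kg × 1.3 L/kg = 110.5 L
k = 0.693/61 = 0.01136 h⁻¹, so CL = k·Vd = 0.01136 × 110.5 = 1.255 L/h
D = CL × Css × τ / F = 1.255 × 33 × 4 / 0.19 = 871.9 mg

872 mg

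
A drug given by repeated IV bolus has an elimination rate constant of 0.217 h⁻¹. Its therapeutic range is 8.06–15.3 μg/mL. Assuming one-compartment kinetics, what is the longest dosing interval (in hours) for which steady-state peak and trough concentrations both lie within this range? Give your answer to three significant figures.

2.95 h

Between IV bolus doses, concentration decays as C = C₀·e^(−kτ), so C_peak/C_trough = e^(kτ).
τ_max = ln(C_peak/C_trough) / k = ln(15.3/8.06) / 0.2170 = 0.6409 / 0.2170 = 2.953 h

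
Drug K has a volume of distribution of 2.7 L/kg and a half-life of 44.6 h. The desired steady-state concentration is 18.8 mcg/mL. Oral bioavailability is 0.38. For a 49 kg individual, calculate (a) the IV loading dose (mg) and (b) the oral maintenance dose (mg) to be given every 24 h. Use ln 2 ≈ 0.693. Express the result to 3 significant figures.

Vd(total) = 49 kg × 2.7 L/kg = 132.3 L
LD = Vd × C = 132.3 × 18.8 = 2487 mg
CL = 0.693 × Vd / t½ = 0.693 × 132.3 / 44.6 = 2.056 L/h
D = CL × Css × τ / F = 2.056 × 18.8 × 24 / 0.38 = 2441 mg

(a) 2490 mg; (b) 2440 mg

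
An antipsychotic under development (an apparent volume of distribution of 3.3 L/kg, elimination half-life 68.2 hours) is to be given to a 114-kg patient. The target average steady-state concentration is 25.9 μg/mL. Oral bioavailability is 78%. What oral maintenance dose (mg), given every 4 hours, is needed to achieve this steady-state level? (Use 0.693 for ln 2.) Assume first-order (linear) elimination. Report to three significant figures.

508 mg

Vd = 3.3 L/kg × 114 kg = 376.2 L
CL = 0.693 × Vd / t½ = 0.693 × 376.2 / 68.2 = 3.823 L/h
D = CL × Css × τ / F = 3.823 × 25.9 × 4 / 0.78 = 507.8 mg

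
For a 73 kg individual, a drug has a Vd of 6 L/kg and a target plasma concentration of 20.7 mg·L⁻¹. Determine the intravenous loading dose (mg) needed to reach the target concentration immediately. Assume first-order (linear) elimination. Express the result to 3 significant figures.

9070 mg

Vd = 6 L/kg × 73 kg = 438.0 L
The loading dose fills Vd to the target concentration.
LD = Vd × C = 438.0 × 20.70 = 9067 mg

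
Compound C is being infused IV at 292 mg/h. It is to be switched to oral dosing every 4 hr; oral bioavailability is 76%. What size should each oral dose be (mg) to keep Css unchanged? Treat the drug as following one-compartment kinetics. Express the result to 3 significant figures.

1540 mg

To maintain the same Css, the systemic dosing rate must be unchanged: F·D/τ = infusion rate.
D = rate × τ / F = 292 × 4 / 0.76 = 1537 mg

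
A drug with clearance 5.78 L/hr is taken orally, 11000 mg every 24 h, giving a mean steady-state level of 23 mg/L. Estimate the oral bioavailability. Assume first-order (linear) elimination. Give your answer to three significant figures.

0.290

F·D/τ = CL·Css at steady state → F = CL·Css·τ / D.
F = 5.78 × 23 × 24 / 11000 = 0.290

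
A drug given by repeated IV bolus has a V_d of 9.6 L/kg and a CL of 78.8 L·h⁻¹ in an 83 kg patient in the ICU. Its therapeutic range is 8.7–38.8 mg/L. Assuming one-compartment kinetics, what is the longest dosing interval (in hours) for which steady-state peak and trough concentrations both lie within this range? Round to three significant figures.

Vd(total) = 83 kg × 9.6 L/kg = 796.8 L
k = CL / Vd = 78.80 / 796.8 = 0.09890 h⁻¹
Between IV bolus doses, concentration decays as C = C₀·e^(−kτ), so C_peak/C_trough = e^(kτ).
τ_max = ln(C_peak/C_trough) / k = ln(38.8/8.7) / 0.09890 = 1.495 / 0.09890 = 15.12 h

15.1 h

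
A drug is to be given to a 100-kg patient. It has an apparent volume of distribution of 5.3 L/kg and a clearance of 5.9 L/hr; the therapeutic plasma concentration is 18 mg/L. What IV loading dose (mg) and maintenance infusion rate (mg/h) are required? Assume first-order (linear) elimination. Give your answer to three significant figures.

Vd = 5.3 L/kg × 100 kg = 530.0 L
Loading: fill Vd to C_target → 530.0 L × 18 mg/L = 9540 mg
Maintenance: replace elimination → rate = CL × Css = 5.900 × 18 = 106.2 mg/h

(a) 9540 mg; (b) 106 mg/h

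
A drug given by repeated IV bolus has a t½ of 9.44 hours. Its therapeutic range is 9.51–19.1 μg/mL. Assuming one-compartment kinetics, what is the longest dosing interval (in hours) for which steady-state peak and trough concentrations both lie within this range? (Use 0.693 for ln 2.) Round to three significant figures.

9.50 h

k = 0.693 / t½ = 0.693 / 9.44 = 0.07341 h⁻¹
Between IV bolus doses, concentration decays as C = C₀·e^(−kτ), so C_peak/C_trough = e^(kτ).
τ_max = ln(C_peak/C_trough) / k = ln(19.1/9.51) / 0.07341 = 0.6973 / 0.07341 = 9.499 h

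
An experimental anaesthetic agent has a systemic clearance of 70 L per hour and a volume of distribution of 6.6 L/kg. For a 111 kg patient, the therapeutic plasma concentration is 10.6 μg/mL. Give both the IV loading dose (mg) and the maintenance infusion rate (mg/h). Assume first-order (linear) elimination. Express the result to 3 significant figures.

(a) 7770 mg; (b) 742 mg/h

Vd = 6.6 L/kg × 111 kg = 732.6 L
Loading: fill Vd to C_target → 732.6 L × 10.6 mg/L = 7766 mg
Infusion rate = 70.00 L/h × 10.6 mg/L = 742.0 mg/h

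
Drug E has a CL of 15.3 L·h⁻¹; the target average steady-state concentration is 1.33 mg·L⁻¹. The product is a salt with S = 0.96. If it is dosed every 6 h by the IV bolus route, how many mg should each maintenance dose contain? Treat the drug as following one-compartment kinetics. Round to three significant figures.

127 mg

At steady state, dose per interval replaces the amount cleared in that interval: S·D/τ = CL·Css.
D = CL × Css × τ / S = 15.30 × 1.33 × 6 / 0.96 = 127.2 mg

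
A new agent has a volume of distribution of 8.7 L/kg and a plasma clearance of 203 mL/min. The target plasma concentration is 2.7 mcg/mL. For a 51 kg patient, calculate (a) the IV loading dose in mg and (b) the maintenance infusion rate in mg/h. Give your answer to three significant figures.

Vd(total) = 51 kg × 8.7 L/kg = 443.7 L
Loading: fill Vd to C_target → 443.7 L × 2.7 mg/L = 1198 mg
CL = 203 mL/min × 60/1000 = 12.18 L/h
Maintenance infusion rate = CL × Css = 12.18 × 2.7 = 32.89 mg/h

(a) 1200 mg; (b) 32.9 mg/h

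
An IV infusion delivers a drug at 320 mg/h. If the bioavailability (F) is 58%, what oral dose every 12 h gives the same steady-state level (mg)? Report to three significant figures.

6620 mg

To maintain the same Css, the systemic dosing rate must be unchanged: F·D/τ = infusion rate.
D = rate × τ / F = 320 × 12 / 0.58 = 6621 mg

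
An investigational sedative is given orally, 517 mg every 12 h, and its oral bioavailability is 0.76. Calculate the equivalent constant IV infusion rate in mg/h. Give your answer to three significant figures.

Equivalent systemic input: infusion rate = F·D/τ.
Rate = 0.76 × 517 / 12 = 32.74 mg/h

32.7 mg/h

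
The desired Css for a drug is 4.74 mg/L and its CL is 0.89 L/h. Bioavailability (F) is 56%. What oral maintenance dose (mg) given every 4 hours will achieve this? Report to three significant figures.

30.1 mg

D = CL × Css × τ / F = 0.8900 × 4.74 × 4 / 0.56 = 30.13 mg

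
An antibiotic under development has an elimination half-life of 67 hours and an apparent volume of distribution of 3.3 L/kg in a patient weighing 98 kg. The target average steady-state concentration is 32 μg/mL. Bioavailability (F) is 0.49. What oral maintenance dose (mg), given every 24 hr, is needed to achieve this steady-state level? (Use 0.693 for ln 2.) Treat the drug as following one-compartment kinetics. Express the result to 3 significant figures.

5240 mg

Total Vd = 3.3 × 98 = 323.4 L
k = 0.693/67 = 0.01034 h⁻¹, so CL = k·Vd = 0.01034 × 323.4 = 3.344 L/h
D = CL × Css × τ / F = 3.344 × 32 × 24 / 0.49 = 5241 mg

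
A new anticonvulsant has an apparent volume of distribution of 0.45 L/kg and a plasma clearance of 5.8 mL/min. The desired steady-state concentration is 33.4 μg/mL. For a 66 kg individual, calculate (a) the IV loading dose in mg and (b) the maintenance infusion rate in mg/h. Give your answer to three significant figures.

Total Vd = 0.45 × 66 = 29.70 L
LD = Vd · C_target = 29.70 × 33.4 = 992.0 mg
Convert clearance: 5.8 mL/min × 60 min/h ÷ 1000 mL/L = 0.3480 L/h
Infusion rate = 0.3480 L/h × 33.4 mg/L = 11.62 mg/h

(a) 992 mg; (b) 11.6 mg/h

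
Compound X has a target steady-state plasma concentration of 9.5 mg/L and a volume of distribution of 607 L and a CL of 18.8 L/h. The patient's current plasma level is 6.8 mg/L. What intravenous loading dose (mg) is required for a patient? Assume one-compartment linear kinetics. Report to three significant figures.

Concentration deficit ΔC = 9.5 − 6.8 = 2.700 mg/L
LD = Vd × ΔC = 607.0 × 2.700 = 1639 mg

1640 mg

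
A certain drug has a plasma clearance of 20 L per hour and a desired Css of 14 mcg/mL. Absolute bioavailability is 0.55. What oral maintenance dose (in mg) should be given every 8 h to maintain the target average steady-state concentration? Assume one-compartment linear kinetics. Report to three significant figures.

4070 mg

D = CL × Css × τ / F = 20.00 × 14 × 8 / 0.55 = 4073 mg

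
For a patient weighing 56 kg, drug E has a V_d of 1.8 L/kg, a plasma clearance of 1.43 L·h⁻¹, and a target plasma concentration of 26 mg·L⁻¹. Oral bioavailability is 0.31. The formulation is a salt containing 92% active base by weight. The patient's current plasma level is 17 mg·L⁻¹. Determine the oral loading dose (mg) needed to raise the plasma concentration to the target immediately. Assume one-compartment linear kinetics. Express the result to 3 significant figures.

Vd = 1.8 L/kg × 56 kg = 100.8 L
The loading dose fills Vd to the target concentration.
Concentration deficit ΔC = 26 − 17 = 9.000 mg/L
LD = Vd × ΔC / F / S = 100.8 × 9.000 / 0.31 / 0.92 = 3181 mg

3180 mg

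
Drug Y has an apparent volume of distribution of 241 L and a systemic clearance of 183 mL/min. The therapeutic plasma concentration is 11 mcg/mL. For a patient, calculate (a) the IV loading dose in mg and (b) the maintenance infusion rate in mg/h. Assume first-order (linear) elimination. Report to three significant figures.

(a) 2650 mg; (b) 121 mg/h

Loading: fill Vd to C_target → 241.0 L × 11 mg/L = 2651 mg
CL = 183 mL/min = 183 × 0.06 = 10.98 L/h
Maintenance infusion rate = CL × Css = 10.98 × 11 = 120.8 mg/h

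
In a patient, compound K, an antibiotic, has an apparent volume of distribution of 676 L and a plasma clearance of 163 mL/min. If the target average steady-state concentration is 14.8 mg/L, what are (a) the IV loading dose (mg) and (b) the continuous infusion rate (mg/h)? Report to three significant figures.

(a) 10000 mg; (b) 145 mg/h

LD = Vd · C_target = 676.0 × 14.8 = 10000 mg
CL = 163 mL/min × 60/1000 = 9.780 L/h
Infusion rate = 9.780 L/h × 14.8 mg/L = 144.7 mg/h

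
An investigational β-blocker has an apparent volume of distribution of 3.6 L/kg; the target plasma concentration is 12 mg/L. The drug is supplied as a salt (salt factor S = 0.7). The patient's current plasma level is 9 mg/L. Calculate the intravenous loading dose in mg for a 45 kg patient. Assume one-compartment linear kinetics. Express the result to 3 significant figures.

Total Vd = 3.6 × 45 = 162.0 L
Concentration deficit ΔC = 12 − 9 = 3.000 mg/L
LD = Vd × ΔC / S = 162.0 × 3.000 / 0.7 = 694.3 mg

694 mg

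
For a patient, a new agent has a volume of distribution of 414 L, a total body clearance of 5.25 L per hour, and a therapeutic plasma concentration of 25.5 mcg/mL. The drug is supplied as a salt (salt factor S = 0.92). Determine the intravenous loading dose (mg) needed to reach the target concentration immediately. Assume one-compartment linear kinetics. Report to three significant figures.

LD = Vd × C / S = 414.0 × 25.50 / 0.92 = 11480 mg

11500 mg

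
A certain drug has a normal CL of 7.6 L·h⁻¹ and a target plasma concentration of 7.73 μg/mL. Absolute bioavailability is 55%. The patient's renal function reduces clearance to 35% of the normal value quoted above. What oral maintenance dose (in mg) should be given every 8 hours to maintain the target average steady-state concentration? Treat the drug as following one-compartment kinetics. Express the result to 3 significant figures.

Patient clearance = 0.35 × 7.600 = 2.660 L/h
D = CL × Css × τ / F = 2.660 × 7.73 × 8 / 0.55 = 299.1 mg

299 mg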